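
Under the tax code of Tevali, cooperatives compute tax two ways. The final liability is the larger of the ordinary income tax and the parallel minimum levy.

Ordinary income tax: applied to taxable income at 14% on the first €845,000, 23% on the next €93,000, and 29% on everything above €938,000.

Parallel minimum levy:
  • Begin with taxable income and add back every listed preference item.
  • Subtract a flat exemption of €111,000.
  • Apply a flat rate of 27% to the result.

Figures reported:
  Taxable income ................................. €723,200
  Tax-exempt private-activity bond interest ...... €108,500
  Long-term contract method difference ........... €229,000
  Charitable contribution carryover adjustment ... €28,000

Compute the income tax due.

Ordinary income tax:
  €723,200 × 14% = €101,248

Parallel minimum levy:
  Adjusted income: €723,200 + €108,500 + €229,000 + €28,000 = €1,088,700
  Less exemption €111,000 → base €977,700
  €977,700 × 27% = €263,979

€263,979 > €101,248, so the parallel minimum levy is the binding amount.

€263,979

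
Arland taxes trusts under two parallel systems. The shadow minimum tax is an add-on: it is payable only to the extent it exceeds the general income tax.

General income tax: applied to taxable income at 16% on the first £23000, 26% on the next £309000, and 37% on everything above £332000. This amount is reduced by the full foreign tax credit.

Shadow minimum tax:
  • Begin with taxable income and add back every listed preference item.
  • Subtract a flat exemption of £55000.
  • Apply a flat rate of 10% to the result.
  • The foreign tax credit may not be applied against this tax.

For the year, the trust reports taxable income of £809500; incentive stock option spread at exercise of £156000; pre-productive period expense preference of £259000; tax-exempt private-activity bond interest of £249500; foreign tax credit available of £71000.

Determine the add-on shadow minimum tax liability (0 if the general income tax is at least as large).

Shadow minimum tax:
  Adjusted income: £809500 + £156000 + £259000 + £249500 = £1474000
  Less exemption £55000 → base £1419000
  £1419000 × 10% = £141900

General income tax:
  £23000 × 16% = £3680
  £309000 × 26% = £80340
  £477500 × 37% = £176675
  → £260695
  Less foreign tax credit £71000 → £189695

£141900 ≤ £189695, so no add-on is due.

£0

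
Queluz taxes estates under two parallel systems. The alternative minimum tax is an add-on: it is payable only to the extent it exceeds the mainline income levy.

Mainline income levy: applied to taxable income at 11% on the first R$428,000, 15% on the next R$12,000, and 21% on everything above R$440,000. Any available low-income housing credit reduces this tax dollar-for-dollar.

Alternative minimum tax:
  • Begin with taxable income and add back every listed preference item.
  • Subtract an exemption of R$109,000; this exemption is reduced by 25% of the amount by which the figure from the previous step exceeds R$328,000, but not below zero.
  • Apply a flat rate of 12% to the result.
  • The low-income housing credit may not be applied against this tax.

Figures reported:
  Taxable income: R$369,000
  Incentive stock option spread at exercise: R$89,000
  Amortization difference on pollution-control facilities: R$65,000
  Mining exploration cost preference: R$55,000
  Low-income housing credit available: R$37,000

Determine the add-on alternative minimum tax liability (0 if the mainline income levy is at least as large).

Mainline income levy:
  R$369,000 × 11% = R$40,590
  Less low-income housing credit R$37,000 → R$3,590

Alternative minimum tax:
  Adjusted income: R$369,000 + R$89,000 + R$65,000 + R$55,000 = R$578,000
  Exemption: R$109,000 − 25% × (R$578,000 − R$328,000) = R$109,000 − R$62,500 = R$46,500
  Base: R$578,000 − R$46,500 = R$531,500
  R$531,500 × 12% = R$63,780

Excess of alternative minimum tax over mainline income levy: R$63,780 − R$3,590 = R$60,190.

R$60,190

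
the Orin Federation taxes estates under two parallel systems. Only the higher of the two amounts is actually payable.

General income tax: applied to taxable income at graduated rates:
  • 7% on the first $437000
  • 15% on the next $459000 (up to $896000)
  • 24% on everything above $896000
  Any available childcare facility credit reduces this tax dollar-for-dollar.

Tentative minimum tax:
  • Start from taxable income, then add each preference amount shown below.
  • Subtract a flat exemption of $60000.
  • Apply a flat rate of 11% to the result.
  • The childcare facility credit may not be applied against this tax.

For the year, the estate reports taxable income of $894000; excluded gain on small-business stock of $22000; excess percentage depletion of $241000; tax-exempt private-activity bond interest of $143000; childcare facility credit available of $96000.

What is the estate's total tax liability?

$136400

Tentative minimum tax:
  Adjusted income: $894000 + $22000 + $241000 + $143000 = $1300000
  Less exemption $60000 → base $1240000
  $1240000 × 11% = $136400

General income tax:
  $437000 × 7% = $30590
  $457000 × 15% = $68550
  → $99140
  Less childcare facility credit $96000 → $3140

$136400 > $3140, so the tentative minimum tax is the binding amount.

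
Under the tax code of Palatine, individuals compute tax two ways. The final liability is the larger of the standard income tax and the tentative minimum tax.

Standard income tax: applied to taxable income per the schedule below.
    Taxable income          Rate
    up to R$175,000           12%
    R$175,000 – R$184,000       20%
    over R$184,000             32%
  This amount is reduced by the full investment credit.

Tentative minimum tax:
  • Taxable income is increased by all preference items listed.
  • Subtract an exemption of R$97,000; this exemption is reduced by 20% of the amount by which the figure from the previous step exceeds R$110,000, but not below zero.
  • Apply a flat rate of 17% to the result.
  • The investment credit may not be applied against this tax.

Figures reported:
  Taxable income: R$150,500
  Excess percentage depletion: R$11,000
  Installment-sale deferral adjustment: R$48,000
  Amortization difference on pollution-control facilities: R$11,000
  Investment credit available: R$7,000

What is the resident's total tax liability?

Standard income tax:
  R$150,500 × 12% = R$18,060
  Less investment credit R$7,000 → R$11,060

Tentative minimum tax:
  Adjusted income: R$150,500 + R$11,000 + R$48,000 + R$11,000 = R$220,500
  Exemption: R$97,000 − 20% × (R$220,500 − R$110,000) = R$97,000 − R$22,100 = R$74,900
  Base: R$220,500 − R$74,900 = R$145,600
  R$145,600 × 17% = R$24,752

R$24,752 > R$11,060, so the tentative minimum tax is the binding amount.

R$24,752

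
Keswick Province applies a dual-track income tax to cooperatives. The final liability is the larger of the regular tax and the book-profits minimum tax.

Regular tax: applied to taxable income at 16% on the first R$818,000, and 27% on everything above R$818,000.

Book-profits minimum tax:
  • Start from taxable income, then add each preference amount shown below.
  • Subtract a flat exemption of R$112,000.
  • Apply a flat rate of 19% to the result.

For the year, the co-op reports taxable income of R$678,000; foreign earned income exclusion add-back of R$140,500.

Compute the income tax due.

Regular tax:
  R$678,000 × 16% = R$108,480

Book-profits minimum tax:
  Adjusted income: R$678,000 + R$140,500 = R$818,500
  Less exemption R$112,000 → base R$706,500
  R$706,500 × 19% = R$134,235

R$134,235 > R$108,480, so the book-profits minimum tax is the binding amount.

R$134,235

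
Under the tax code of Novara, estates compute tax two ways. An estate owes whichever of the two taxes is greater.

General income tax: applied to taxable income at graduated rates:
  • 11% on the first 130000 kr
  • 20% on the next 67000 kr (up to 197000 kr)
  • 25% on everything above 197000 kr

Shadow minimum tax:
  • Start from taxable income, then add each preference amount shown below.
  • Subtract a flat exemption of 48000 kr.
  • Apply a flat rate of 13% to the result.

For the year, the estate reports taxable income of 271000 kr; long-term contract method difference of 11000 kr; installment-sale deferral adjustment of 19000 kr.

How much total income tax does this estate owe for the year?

Shadow minimum tax:
  Adjusted income: 271000 kr + 11000 kr + 19000 kr = 301000 kr
  Less exemption 48000 kr → base 253000 kr
  253000 kr × 13% = 32890 kr

General income tax:
  130000 kr × 11% = 14300 kr
  67000 kr × 20% = 13400 kr
  74000 kr × 25% = 18500 kr
  → 46200 kr

46200 kr > 32890 kr, so the general income tax governs.

46200 kr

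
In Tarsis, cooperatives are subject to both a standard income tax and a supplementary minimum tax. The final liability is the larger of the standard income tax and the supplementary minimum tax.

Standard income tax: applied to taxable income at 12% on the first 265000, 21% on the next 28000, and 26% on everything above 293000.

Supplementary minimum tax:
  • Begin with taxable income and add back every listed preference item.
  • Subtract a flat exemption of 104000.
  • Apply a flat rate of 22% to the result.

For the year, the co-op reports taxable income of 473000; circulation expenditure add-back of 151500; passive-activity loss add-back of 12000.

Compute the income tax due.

117150

Supplementary minimum tax:
  Adjusted income: 473000 + 151500 + 12000 = 636500
  Less exemption 104000 → base 532500
  532500 × 22% = 117150

Standard income tax:
  265000 × 12% = 31800
  28000 × 21% = 5880
  180000 × 26% = 46800
  → 84480

117150 > 84480, so the supplementary minimum tax is the binding amount.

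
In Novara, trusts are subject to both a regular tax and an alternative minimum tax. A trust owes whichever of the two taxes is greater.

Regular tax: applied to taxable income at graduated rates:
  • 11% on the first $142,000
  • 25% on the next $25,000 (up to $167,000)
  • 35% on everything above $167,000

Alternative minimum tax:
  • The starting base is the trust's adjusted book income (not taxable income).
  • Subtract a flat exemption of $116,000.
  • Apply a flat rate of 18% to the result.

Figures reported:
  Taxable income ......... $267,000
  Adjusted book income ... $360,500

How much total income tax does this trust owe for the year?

Alternative minimum tax:
  Base (adjusted book income): $360,500
  Less exemption $116,000 → base $244,500
  $244,500 × 18% = $44,010

Regular tax:
  $142,000 × 11% = $15,620
  $25,000 × 25% = $6,250
  $100,000 × 35% = $35,000
  → $56,870

$56,870 > $44,010, so the regular tax governs.

$56,870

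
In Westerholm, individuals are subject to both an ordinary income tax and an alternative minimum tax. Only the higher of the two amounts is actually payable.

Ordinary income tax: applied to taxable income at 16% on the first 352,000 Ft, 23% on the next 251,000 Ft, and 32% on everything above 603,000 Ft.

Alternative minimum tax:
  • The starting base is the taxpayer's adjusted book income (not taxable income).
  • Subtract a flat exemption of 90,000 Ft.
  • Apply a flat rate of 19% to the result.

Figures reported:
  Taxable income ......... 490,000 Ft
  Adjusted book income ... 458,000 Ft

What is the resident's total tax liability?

88,060 Ft

Ordinary income tax:
  352,000 Ft × 16% = 56,320 Ft
  138,000 Ft × 23% = 31,740 Ft
  → 88,060 Ft

Alternative minimum tax:
  Base (adjusted book income): 458,000 Ft
  Less exemption 90,000 Ft → base 368,000 Ft
  368,000 Ft × 19% = 69,920 Ft

88,060 Ft > 69,920 Ft, so the ordinary income tax governs.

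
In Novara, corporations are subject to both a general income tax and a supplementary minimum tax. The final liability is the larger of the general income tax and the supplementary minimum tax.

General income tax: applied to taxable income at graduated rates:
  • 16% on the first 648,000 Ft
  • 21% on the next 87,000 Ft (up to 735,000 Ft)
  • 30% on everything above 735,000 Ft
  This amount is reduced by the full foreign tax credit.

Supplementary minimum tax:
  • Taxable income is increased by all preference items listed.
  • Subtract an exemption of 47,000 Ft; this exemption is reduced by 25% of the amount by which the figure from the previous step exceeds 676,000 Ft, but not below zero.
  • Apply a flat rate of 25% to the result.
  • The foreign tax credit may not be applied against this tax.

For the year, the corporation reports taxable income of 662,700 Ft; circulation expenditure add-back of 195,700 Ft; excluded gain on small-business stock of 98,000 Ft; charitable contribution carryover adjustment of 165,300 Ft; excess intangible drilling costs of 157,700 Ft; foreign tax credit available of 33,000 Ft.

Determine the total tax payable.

319,850 Ft

General income tax:
  648,000 Ft × 16% = 103,680 Ft
  14,700 Ft × 21% = 3,087 Ft
  → 106,767 Ft
  Less foreign tax credit 33,000 Ft → 73,767 Ft

Supplementary minimum tax:
  Adjusted income: 662,700 Ft + 195,700 Ft + 98,000 Ft + 165,300 Ft + 157,700 Ft = 1,279,400 Ft
  Exemption: 25% × (1,279,400 Ft − 676,000 Ft) = 150,850 Ft ≥ 47,000 Ft, so the exemption is fully phased out
  Base: 1,279,400 Ft − 0 Ft = 1,279,400 Ft
  1,279,400 Ft × 25% = 319,850 Ft

319,850 Ft > 73,767 Ft, so the supplementary minimum tax is the binding amount.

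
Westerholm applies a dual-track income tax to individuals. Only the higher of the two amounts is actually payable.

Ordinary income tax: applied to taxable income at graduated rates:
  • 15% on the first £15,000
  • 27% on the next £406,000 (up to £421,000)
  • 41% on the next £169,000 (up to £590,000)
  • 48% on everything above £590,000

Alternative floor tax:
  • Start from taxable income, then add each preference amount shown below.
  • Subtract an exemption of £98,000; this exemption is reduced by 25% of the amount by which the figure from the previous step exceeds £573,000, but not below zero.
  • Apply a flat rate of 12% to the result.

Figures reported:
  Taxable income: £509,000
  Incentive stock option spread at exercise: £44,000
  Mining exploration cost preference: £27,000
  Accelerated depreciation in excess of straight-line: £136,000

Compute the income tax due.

Ordinary income tax:
  £15,000 × 15% = £2,250
  £406,000 × 27% = £109,620
  £88,000 × 41% = £36,080
  → £147,950

Alternative floor tax:
  Adjusted income: £509,000 + £44,000 + £27,000 + £136,000 = £716,000
  Exemption: £98,000 − 25% × (£716,000 − £573,000) = £98,000 − £35,750 = £62,250
  Base: £716,000 − £62,250 = £653,750
  £653,750 × 12% = £78,450

£147,950 > £78,450, so the ordinary income tax governs.

£147,950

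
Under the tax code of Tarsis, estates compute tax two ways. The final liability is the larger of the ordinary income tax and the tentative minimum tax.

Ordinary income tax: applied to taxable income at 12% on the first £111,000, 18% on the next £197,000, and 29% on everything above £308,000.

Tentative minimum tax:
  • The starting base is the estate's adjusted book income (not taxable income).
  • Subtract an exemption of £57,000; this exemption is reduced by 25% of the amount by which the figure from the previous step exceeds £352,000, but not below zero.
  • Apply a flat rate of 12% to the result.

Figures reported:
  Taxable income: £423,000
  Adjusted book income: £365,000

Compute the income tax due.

£82,130

Tentative minimum tax:
  Base (adjusted book income): £365,000
  Exemption: £57,000 − 25% × (£365,000 − £352,000) = £57,000 − £3,250 = £53,750
  Base: £365,000 − £53,750 = £311,250
  £311,250 × 12% = £37,350

Ordinary income tax:
  £111,000 × 12% = £13,320
  £197,000 × 18% = £35,460
  £115,000 × 29% = £33,350
  → £82,130

£82,130 > £37,350, so the ordinary income tax governs.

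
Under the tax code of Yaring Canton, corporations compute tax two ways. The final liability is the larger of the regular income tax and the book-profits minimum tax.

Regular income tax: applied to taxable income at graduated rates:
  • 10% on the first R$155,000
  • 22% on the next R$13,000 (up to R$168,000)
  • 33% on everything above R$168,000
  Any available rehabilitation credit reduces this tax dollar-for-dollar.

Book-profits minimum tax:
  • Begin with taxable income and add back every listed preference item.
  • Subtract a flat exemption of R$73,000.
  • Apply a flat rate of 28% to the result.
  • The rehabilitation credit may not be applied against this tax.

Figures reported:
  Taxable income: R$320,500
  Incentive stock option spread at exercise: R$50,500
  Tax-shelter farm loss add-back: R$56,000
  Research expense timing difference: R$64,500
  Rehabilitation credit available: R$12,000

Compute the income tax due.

R$117,180

Book-profits minimum tax:
  Adjusted income: R$320,500 + R$50,500 + R$56,000 + R$64,500 = R$491,500
  Less exemption R$73,000 → base R$418,500
  R$418,500 × 28% = R$117,180

Regular income tax:
  R$155,000 × 10% = R$15,500
  R$13,000 × 22% = R$2,860
  R$152,500 × 33% = R$50,325
  → R$68,685
  Less rehabilitation credit R$12,000 → R$56,685

R$117,180 > R$56,685, so the book-profits minimum tax is the binding amount.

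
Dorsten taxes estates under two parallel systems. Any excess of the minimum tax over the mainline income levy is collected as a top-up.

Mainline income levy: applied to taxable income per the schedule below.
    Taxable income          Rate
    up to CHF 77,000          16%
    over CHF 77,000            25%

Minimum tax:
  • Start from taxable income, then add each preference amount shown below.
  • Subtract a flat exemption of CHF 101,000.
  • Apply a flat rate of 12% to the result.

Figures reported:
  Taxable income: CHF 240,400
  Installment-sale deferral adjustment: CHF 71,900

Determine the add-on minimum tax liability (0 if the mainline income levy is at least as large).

Mainline income levy:
  CHF 77,000 × 16% = CHF 12,320
  CHF 163,400 × 25% = CHF 40,850
  → CHF 53,170

Minimum tax:
  Adjusted income: CHF 240,400 + CHF 71,900 = CHF 312,300
  Less exemption CHF 101,000 → base CHF 211,300
  CHF 211,300 × 12% = CHF 25,356

CHF 25,356 ≤ CHF 53,170, so no add-on is due.

CHF 0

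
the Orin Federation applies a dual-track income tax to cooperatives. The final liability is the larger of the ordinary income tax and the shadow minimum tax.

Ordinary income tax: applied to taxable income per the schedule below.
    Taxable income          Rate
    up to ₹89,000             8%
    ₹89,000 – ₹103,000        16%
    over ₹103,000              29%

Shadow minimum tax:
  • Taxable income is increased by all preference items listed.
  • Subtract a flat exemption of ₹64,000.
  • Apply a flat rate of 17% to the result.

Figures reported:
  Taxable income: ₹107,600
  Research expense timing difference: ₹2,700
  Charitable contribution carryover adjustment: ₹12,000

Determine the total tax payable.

Shadow minimum tax:
  Adjusted income: ₹107,600 + ₹2,700 + ₹12,000 = ₹122,300
  Less exemption ₹64,000 → base ₹58,300
  ₹58,300 × 17% = ₹9,911

Ordinary income tax:
  ₹89,000 × 8% = ₹7,120
  ₹14,000 × 16% = ₹2,240
  ₹4,600 × 29% = ₹1,334
  → ₹10,694

₹10,694 > ₹9,911, so the ordinary income tax governs.

₹10,694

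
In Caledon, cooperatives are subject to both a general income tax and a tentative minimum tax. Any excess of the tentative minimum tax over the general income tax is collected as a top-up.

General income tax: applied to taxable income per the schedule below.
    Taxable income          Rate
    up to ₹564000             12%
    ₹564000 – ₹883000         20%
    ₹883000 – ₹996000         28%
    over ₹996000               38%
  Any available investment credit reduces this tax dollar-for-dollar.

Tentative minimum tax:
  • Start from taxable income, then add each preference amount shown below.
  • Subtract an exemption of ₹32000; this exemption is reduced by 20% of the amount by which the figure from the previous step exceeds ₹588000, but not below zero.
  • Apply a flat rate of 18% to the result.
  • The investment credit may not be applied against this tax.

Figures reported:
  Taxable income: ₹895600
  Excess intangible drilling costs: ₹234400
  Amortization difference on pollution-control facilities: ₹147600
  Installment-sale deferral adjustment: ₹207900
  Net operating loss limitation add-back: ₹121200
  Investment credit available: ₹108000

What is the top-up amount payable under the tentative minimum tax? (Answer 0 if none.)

General income tax:
  ₹564000 × 12% = ₹67680
  ₹319000 × 20% = ₹63800
  ₹12600 × 28% = ₹3528
  → ₹135008
  Less investment credit ₹108000 → ₹27008

Tentative minimum tax:
  Adjusted income: ₹895600 + ₹234400 + ₹147600 + ₹207900 + ₹121200 = ₹1606700
  Exemption: 20% × (₹1606700 − ₹588000) = ₹203740 ≥ ₹32000, so the exemption is fully phased out
  Base: ₹1606700 − ₹0 = ₹1606700
  ₹1606700 × 18% = ₹289206

Excess of tentative minimum tax over general income tax: ₹289206 − ₹27008 = ₹262198.

₹262198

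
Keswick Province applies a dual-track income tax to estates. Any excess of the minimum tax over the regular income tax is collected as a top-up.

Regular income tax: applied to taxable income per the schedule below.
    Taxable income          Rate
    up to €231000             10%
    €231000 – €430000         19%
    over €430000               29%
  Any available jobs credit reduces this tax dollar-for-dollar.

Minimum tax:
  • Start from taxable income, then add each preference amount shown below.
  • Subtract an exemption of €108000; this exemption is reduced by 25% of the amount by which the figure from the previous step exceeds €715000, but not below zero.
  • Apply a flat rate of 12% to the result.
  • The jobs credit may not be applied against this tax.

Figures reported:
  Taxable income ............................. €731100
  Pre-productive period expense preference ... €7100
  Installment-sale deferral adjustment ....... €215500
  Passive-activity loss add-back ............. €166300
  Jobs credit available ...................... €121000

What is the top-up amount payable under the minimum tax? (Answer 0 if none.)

€106361

Regular income tax:
  €231000 × 10% = €23100
  €199000 × 19% = €37810
  €301100 × 29% = €87319
  → €148229
  Less jobs credit €121000 → €27229

Minimum tax:
  Adjusted income: €731100 + €7100 + €215500 + €166300 = €1120000
  Exemption: €108000 − 25% × (€1120000 − €715000) = €108000 − €101250 = €6750
  Base: €1120000 − €6750 = €1113250
  €1113250 × 12% = €133590

Excess of minimum tax over regular income tax: €133590 − €27229 = €106361.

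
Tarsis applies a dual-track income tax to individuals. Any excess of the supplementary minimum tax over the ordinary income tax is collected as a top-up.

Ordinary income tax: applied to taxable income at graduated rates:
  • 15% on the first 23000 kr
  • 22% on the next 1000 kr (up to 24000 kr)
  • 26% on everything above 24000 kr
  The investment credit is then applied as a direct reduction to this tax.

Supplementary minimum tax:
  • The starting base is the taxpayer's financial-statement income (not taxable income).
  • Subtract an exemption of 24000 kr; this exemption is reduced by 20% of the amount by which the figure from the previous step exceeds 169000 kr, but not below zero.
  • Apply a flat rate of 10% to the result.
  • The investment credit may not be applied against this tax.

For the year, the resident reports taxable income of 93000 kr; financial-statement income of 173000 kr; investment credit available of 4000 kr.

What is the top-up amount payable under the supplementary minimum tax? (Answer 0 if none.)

0 kr

Supplementary minimum tax:
  Base (financial-statement income): 173000 kr
  Exemption: 24000 kr − 20% × (173000 kr − 169000 kr) = 24000 kr − 800 kr = 23200 kr
  Base: 173000 kr − 23200 kr = 149800 kr
  149800 kr × 10% = 14980 kr

Ordinary income tax:
  23000 kr × 15% = 3450 kr
  1000 kr × 22% = 220 kr
  69000 kr × 26% = 17940 kr
  → 21610 kr
  Less investment credit 4000 kr → 17610 kr

14980 kr ≤ 17610 kr, so no add-on is due.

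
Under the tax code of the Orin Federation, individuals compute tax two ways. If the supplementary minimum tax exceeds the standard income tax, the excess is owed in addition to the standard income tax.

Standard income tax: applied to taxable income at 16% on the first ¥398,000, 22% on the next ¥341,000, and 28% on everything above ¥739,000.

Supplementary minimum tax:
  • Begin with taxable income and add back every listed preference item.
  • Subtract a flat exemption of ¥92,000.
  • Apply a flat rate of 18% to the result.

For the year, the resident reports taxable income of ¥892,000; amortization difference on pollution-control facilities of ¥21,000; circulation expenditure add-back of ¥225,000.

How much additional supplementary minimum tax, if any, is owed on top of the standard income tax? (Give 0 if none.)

Standard income tax:
  ¥398,000 × 16% = ¥63,680
  ¥341,000 × 22% = ¥75,020
  ¥153,000 × 28% = ¥42,840
  → ¥181,540

Supplementary minimum tax:
  Adjusted income: ¥892,000 + ¥21,000 + ¥225,000 = ¥1,138,000
  Less exemption ¥92,000 → base ¥1,046,000
  ¥1,046,000 × 18% = ¥188,280

Excess of supplementary minimum tax over standard income tax: ¥188,280 − ¥181,540 = ¥6,740.

¥6,740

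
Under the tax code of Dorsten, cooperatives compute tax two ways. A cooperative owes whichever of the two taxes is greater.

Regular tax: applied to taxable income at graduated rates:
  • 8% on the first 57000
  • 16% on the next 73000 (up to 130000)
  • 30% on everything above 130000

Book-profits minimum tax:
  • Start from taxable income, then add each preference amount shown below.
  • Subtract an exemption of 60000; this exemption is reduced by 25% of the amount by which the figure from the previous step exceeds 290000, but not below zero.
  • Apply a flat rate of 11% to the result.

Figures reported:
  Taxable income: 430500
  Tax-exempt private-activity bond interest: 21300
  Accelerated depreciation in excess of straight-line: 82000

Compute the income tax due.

Regular tax:
  57000 × 8% = 4560
  73000 × 16% = 11680
  300500 × 30% = 90150
  → 106390

Book-profits minimum tax:
  Adjusted income: 430500 + 21300 + 82000 = 533800
  Exemption: 25% × (533800 − 290000) = 60950 ≥ 60000, so the exemption is fully phased out
  Base: 533800 − 0 = 533800
  533800 × 11% = 58718

106390 > 58718, so the regular tax governs.

106390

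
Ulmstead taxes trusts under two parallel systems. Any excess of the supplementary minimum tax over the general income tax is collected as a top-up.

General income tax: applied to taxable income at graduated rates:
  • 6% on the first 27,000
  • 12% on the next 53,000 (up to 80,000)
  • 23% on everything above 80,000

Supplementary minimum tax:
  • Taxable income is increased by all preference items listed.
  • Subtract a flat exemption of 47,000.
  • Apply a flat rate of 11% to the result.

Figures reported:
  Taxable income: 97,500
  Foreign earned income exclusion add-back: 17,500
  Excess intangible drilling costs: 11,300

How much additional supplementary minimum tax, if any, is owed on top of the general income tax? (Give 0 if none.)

General income tax:
  27,000 × 6% = 1,620
  53,000 × 12% = 6,360
  17,500 × 23% = 4,025
  → 12,005

Supplementary minimum tax:
  Adjusted income: 97,500 + 17,500 + 11,300 = 126,300
  Less exemption 47,000 → base 79,300
  79,300 × 11% = 8,723

8,723 ≤ 12,005, so no add-on is due.

0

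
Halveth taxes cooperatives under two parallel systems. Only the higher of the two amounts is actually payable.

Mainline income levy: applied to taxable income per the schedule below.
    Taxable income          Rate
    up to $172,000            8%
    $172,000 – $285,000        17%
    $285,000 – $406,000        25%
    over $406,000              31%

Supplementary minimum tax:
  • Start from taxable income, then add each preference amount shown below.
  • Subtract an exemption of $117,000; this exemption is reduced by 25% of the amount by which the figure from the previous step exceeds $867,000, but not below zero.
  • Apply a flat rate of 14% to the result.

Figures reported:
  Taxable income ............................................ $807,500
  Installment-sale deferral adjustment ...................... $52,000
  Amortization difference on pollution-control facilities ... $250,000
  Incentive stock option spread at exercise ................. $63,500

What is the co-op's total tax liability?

Supplementary minimum tax:
  Adjusted income: $807,500 + $52,000 + $250,000 + $63,500 = $1,173,000
  Exemption: $117,000 − 25% × ($1,173,000 − $867,000) = $117,000 − $76,500 = $40,500
  Base: $1,173,000 − $40,500 = $1,132,500
  $1,132,500 × 14% = $158,550

Mainline income levy:
  $172,000 × 8% = $13,760
  $113,000 × 17% = $19,210
  $121,000 × 25% = $30,250
  $401,500 × 31% = $124,465
  → $187,685

$187,685 > $158,550, so the mainline income levy governs.

$187,685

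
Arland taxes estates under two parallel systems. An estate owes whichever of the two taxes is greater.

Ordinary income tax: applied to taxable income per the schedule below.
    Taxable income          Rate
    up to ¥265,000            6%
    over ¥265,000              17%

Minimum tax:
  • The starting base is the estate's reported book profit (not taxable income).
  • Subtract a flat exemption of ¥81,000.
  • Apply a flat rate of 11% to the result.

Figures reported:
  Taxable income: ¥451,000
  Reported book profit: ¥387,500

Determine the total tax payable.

Ordinary income tax:
  ¥265,000 × 6% = ¥15,900
  ¥186,000 × 17% = ¥31,620
  → ¥47,520

Minimum tax:
  Base (reported book profit): ¥387,500
  Less exemption ¥81,000 → base ¥306,500
  ¥306,500 × 11% = ¥33,715

¥47,520 > ¥33,715, so the ordinary income tax governs.

¥47,520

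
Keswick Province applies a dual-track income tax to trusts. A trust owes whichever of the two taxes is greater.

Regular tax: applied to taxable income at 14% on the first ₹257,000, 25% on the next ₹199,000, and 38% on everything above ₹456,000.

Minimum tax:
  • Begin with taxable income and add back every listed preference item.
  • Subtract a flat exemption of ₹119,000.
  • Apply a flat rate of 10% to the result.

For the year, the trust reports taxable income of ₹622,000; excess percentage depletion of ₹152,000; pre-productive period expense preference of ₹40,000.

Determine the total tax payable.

₹148,810

Regular tax:
  ₹257,000 × 14% = ₹35,980
  ₹199,000 × 25% = ₹49,750
  ₹166,000 × 38% = ₹63,080
  → ₹148,810

Minimum tax:
  Adjusted income: ₹622,000 + ₹152,000 + ₹40,000 = ₹814,000
  Less exemption ₹119,000 → base ₹695,000
  ₹695,000 × 10% = ₹69,500

₹148,810 > ₹69,500, so the regular tax governs.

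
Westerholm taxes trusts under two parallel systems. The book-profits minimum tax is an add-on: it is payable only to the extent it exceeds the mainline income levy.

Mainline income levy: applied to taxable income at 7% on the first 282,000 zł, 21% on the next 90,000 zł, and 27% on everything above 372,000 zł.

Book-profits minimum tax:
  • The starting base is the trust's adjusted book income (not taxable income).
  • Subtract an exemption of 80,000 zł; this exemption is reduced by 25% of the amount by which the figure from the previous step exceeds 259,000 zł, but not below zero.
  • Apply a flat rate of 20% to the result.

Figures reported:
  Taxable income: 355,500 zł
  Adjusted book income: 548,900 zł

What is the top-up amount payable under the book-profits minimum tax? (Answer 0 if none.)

Mainline income levy:
  282,000 zł × 7% = 19,740 zł
  73,500 zł × 21% = 15,435 zł
  → 35,175 zł

Book-profits minimum tax:
  Base (adjusted book income): 548,900 zł
  Exemption: 80,000 zł − 25% × (548,900 zł − 259,000 zł) = 80,000 zł − 72,475 zł = 7,525 zł
  Base: 548,900 zł − 7,525 zł = 541,375 zł
  541,375 zł × 20% = 108,275 zł

Excess of book-profits minimum tax over mainline income levy: 108,275 zł − 35,175 zł = 73,100 zł.

73,100 zł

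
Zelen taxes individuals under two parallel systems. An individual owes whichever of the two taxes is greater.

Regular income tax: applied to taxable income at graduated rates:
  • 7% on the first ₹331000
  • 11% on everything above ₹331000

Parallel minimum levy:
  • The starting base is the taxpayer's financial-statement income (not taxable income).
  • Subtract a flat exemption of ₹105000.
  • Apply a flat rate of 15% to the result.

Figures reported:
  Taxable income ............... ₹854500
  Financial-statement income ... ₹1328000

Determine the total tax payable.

Regular income tax:
  ₹331000 × 7% = ₹23170
  ₹523500 × 11% = ₹57585
  → ₹80755

Parallel minimum levy:
  Base (financial-statement income): ₹1328000
  Less exemption ₹105000 → base ₹1223000
  ₹1223000 × 15% = ₹183450

₹183450 > ₹80755, so the parallel minimum levy is the binding amount.

₹183450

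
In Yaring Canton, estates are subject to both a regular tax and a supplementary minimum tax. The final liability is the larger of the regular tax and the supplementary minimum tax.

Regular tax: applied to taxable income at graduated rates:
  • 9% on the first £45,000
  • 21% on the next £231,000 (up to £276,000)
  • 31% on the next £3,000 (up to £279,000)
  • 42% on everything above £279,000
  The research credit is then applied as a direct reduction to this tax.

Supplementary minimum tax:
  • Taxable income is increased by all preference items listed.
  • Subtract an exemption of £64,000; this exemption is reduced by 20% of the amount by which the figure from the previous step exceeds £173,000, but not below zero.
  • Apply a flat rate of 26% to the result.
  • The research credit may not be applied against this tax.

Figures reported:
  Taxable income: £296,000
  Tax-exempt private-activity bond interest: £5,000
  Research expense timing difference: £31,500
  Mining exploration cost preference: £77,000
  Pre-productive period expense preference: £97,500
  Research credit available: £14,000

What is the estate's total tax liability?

£131,820

Regular tax:
  £45,000 × 9% = £4,050
  £231,000 × 21% = £48,510
  £3,000 × 31% = £930
  £17,000 × 42% = £7,140
  → £60,630
  Less research credit £14,000 → £46,630

Supplementary minimum tax:
  Adjusted income: £296,000 + £5,000 + £31,500 + £77,000 + £97,500 = £507,000
  Exemption: 20% × (£507,000 − £173,000) = £66,800 ≥ £64,000, so the exemption is fully phased out
  Base: £507,000 − £0 = £507,000
  £507,000 × 26% = £131,820

£131,820 > £46,630, so the supplementary minimum tax is the binding amount.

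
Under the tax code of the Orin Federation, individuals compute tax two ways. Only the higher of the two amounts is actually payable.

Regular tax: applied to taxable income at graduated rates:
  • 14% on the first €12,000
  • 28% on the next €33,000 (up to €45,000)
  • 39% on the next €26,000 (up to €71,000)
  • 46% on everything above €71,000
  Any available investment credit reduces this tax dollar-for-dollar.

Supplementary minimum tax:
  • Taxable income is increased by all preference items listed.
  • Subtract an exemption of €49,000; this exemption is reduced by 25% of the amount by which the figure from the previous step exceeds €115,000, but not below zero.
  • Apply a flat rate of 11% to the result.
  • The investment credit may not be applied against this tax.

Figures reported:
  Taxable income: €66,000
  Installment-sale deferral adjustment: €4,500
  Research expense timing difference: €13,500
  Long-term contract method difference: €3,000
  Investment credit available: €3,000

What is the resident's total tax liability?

€16,110

Supplementary minimum tax:
  Adjusted income: €66,000 + €4,500 + €13,500 + €3,000 = €87,000
  Exemption: €87,000 ≤ €115,000, so full €49,000 applies
  Base: €87,000 − €49,000 = €38,000
  €38,000 × 11% = €4,180

Regular tax:
  €12,000 × 14% = €1,680
  €33,000 × 28% = €9,240
  €21,000 × 39% = €8,190
  → €19,110
  Less investment credit €3,000 → €16,110

€16,110 > €4,180, so the regular tax governs.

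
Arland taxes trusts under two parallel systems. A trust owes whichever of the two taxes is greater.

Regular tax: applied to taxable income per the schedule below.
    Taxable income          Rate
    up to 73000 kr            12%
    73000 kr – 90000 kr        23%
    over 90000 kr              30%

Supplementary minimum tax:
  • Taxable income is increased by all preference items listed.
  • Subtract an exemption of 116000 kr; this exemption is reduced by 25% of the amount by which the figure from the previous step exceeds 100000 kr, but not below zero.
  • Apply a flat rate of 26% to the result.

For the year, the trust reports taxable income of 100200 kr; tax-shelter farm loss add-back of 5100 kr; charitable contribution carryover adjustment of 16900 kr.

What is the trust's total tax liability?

Regular tax:
  73000 kr × 12% = 8760 kr
  17000 kr × 23% = 3910 kr
  10200 kr × 30% = 3060 kr
  → 15730 kr

Supplementary minimum tax:
  Adjusted income: 100200 kr + 5100 kr + 16900 kr = 122200 kr
  Exemption: 116000 kr − 25% × (122200 kr − 100000 kr) = 116000 kr − 5550 kr = 110450 kr
  Base: 122200 kr − 110450 kr = 11750 kr
  11750 kr × 26% = 3055 kr

15730 kr > 3055 kr, so the regular tax governs.

15730 kr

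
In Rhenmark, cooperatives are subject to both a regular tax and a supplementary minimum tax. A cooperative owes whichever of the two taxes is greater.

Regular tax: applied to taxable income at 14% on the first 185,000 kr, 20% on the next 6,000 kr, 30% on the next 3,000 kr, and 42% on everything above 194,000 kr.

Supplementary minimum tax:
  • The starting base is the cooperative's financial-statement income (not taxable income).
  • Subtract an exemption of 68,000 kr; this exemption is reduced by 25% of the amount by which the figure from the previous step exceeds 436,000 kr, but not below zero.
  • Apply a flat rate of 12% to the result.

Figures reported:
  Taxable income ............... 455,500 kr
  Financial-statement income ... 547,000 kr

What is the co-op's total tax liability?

Supplementary minimum tax:
  Base (financial-statement income): 547,000 kr
  Exemption: 68,000 kr − 25% × (547,000 kr − 436,000 kr) = 68,000 kr − 27,750 kr = 40,250 kr
  Base: 547,000 kr − 40,250 kr = 506,750 kr
  506,750 kr × 12% = 60,810 kr

Regular tax:
  185,000 kr × 14% = 25,900 kr
  6,000 kr × 20% = 1,200 kr
  3,000 kr × 30% = 900 kr
  261,500 kr × 42% = 109,830 kr
  → 137,830 kr

137,830 kr > 60,810 kr, so the regular tax governs.

137,830 kr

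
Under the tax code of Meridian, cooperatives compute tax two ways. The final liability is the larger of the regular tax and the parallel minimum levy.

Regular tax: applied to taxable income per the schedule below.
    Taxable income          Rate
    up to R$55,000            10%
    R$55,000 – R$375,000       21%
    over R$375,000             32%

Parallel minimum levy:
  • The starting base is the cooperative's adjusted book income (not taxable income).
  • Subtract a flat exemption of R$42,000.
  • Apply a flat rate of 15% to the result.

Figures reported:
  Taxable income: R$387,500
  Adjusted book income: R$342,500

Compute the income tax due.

R$76,700

Parallel minimum levy:
  Base (adjusted book income): R$342,500
  Less exemption R$42,000 → base R$300,500
  R$300,500 × 15% = R$45,075

Regular tax:
  R$55,000 × 10% = R$5,500
  R$320,000 × 21% = R$67,200
  R$12,500 × 32% = R$4,000
  → R$76,700

R$76,700 > R$45,075, so the regular tax governs.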